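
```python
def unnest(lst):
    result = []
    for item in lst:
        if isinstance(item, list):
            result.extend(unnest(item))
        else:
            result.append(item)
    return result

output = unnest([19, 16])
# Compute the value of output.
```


unnest([19, 16])
Processing each element:
  19 is not a list -> append 19
  16 is not a list -> append 16
= [19, 16]


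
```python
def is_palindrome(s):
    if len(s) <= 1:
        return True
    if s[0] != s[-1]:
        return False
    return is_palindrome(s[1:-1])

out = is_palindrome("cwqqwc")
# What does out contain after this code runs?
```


is_palindrome("cwqqwc")
"cwqqwc": s[0]='c' == s[-1]='c' -> is_palindrome("wqqw")
"wqqw": s[0]='w' == s[-1]='w' -> is_palindrome("qq")
"qq": s[0]='q' == s[-1]='q' -> is_palindrome("")
"": len <= 1 -> True
= True


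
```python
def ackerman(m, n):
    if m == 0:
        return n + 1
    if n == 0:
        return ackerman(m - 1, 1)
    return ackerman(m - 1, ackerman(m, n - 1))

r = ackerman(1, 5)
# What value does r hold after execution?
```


ackerman(1, 5)
= ackerman(0, ackerman(1, 4))
First compute ackerman(1, 4) = 6
= ackerman(0, 6)
= 7


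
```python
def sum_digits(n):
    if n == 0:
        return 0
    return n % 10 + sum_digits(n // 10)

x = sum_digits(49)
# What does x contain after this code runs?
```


sum_digits(49)
= 9 + sum_digits(4)
= 9 + 4 + sum_digits(0)
= 9 + 4 + 0
= 13


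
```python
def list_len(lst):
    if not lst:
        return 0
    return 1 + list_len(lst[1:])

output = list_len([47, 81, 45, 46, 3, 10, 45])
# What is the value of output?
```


list_len([47, 81, 45, 46, 3, 10, 45])
= 1 + list_len([81, 45, 46, 3, 10, 45])
= 1 + 1 + list_len([45, 46, 3, 10, 45])
= 1 + 1 + 1 + list_len([46, 3, 10, 45])
= 1 + 1 + 1 + 1 + list_len([3, 10, 45])
= 1 + 1 + 1 + 1 + 1 + list_len([10, 45])
= 1 + 1 + 1 + 1 + 1 + 1 + list_len([45])
= 1 + 1 + 1 + 1 + 1 + 1 + 1 + list_len([])
= 1 + 1 + 1 + 1 + 1 + 1 + 1 + 0
= 7


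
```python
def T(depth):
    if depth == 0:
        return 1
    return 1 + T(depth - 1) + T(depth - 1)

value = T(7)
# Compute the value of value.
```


T(7)
= 1 + T(6) + T(6)
= 1 + 2 * T(6)
T(k) = 2^(k+1) - 1
T(0) = 1
T(1) = 3
T(2) = 7
T(3) = 15
T(4) = 31
T(7) = 2^8 - 1 = 255


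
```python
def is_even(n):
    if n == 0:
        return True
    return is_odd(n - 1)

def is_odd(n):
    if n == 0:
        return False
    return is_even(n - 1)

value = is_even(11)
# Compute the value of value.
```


is_even(11)
= is_odd(10)
= is_even(9)
= is_odd(8)
= is_even(7)
= is_odd(6)
= is_even(5)
= is_odd(4)
= is_even(3)
= is_odd(2)
= is_even(1)
= is_odd(0)
n == 0: return False
= False


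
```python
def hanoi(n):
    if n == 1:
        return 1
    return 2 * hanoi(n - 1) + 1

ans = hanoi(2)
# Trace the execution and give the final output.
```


hanoi(2)
= 2 * hanoi(1) + 1
Now compute bottom-up:
hanoi(1) = 1
hanoi(2) = 2 * 1 + 1 = 3
= 3


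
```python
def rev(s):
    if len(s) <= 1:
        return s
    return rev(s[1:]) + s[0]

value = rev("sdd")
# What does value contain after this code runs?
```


rev("sdd")
= rev("dd") + "s"
= rev("d") + "d" + "s"
= "d" + "d" + "s"
= "dds"


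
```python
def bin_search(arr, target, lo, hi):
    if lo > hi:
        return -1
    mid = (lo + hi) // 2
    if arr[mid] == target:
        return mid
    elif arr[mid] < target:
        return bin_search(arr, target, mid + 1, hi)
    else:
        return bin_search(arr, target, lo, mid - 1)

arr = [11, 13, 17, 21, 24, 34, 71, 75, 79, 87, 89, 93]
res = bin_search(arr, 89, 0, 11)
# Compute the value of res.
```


bin_search(arr, 89, 0, 11)
lo=0, hi=11, mid=5, arr[mid]=34
34 < 89, search right half
lo=6, hi=11, mid=8, arr[mid]=79
79 < 89, search right half
lo=9, hi=11, mid=10, arr[mid]=89
arr[10] == 89, found at index 10
= 10


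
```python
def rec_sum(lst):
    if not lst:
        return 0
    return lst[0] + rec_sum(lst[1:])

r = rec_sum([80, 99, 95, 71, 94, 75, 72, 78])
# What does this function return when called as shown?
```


rec_sum([80, 99, 95, 71, 94, 75, 72, 78])
= 80 + rec_sum([99, 95, 71, 94, 75, 72, 78])
= 80 + 99 + rec_sum([95, 71, 94, 75, 72, 78])
= 80 + 99 + 95 + rec_sum([71, 94, 75, 72, 78])
= 80 + 99 + 95 + 71 + rec_sum([94, 75, 72, 78])
= 80 + 99 + 95 + 71 + 94 + rec_sum([75, 72, 78])
= 80 + 99 + 95 + 71 + 94 + 75 + rec_sum([72, 78])
= 80 + 99 + 95 + 71 + 94 + 75 + 72 + rec_sum([78])
= 80 + 99 + 95 + 71 + 94 + 75 + 72 + 78 + rec_sum([])
= 80 + 99 + 95 + 71 + 94 + 75 + 72 + 78 + 0
= 664


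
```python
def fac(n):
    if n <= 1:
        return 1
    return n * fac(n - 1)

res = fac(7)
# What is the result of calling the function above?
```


fac(7)
= 7 * fac(6)
= 7 * 6 * fac(5)
= 7 * 6 * 5 * fac(4)
= 7 * 6 * 5 * 4 * fac(3)
= 7 * 6 * 5 * 4 * 3 * fac(2)
= 7 * 6 * 5 * 4 * 3 * 2 * fac(1)
= 7 * 6 * 5 * 4 * 3 * 2 * 1
= 5040


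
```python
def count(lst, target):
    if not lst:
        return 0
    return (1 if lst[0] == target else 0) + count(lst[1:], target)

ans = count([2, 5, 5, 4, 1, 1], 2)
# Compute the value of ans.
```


count([2, 5, 5, 4, 1, 1], 2)
lst[0]=2 == 2: 1 + count([5, 5, 4, 1, 1], 2)
lst[0]=5 != 2: 0 + count([5, 4, 1, 1], 2)
lst[0]=5 != 2: 0 + count([4, 1, 1], 2)
lst[0]=4 != 2: 0 + count([1, 1], 2)
lst[0]=1 != 2: 0 + count([1], 2)
lst[0]=1 != 2: 0 + count([], 2)
= 1


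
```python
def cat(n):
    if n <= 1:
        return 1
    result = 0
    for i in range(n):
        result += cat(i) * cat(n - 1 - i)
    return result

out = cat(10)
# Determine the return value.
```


cat(10)
= sum of cat(i) * cat(10-1-i) for i in 0..9
First compute sub-values bottom-up:
  cat(0) = 1, cat(1) = 1
  cat(2) = 1*1 + 1*1 = 2
  cat(3) = 1*2 + 1*1 + 2*1 = 5
  cat(4) = 1*5 + 1*2 + 2*1 + 5*1 = 14
  cat(5) = 1*14 + 1*5 + 2*2 + 5*1 + 14*1 = 42
  cat(6) = 1*42 + 1*14 + 2*5 + 5*2 + 14*1 + 42*1 = 132
  cat(7) = 1*132 + 1*42 + 2*14 + 5*5 + 14*2 + 42*1 + 132*1 = 429
  cat(8) = 1*429 + 1*132 + 2*42 + 5*14 + 14*5 + 42*2 + 132*1 + 429*1 = 1430
  cat(9) = 1*1430 + 1*429 + 2*132 + 5*42 + 14*14 + 42*5 + 132*2 + 429*1 + 1430*1 = 4862
Now cat(10):
  cat(0)*cat(9) = 1*4862 = 4862
  cat(1)*cat(8) = 1*1430 = 1430
  cat(2)*cat(7) = 2*429 = 858
  cat(3)*cat(6) = 5*132 = 660
  cat(4)*cat(5) = 14*42 = 588
  cat(5)*cat(4) = 42*14 = 588
  cat(6)*cat(3) = 132*5 = 660
  cat(7)*cat(2) = 429*2 = 858
  cat(8)*cat(1) = 1430*1 = 1430
  cat(9)*cat(0) = 4862*1 = 4862
= 4862 + 1430 + 858 + 660 + 588 + 588 + 660 + 858 + 1430 + 4862
= 16796


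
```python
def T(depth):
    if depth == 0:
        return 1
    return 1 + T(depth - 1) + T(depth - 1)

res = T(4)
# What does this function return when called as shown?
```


T(4)
= 1 + T(3) + T(3)
= 1 + 2 * T(3)
T(k) = 2^(k+1) - 1
T(0) = 1
T(1) = 3
T(2) = 7
T(3) = 15
T(4) = 31
T(4) = 2^5 - 1 = 31


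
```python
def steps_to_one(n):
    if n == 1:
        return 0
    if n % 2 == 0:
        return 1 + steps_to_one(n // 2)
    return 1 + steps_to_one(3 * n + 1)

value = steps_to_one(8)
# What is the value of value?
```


steps_to_one(8)
8 is even -> steps_to_one(4)
4 is even -> steps_to_one(2)
2 is even -> steps_to_one(1)
Reached 1 after 3 steps
= 3


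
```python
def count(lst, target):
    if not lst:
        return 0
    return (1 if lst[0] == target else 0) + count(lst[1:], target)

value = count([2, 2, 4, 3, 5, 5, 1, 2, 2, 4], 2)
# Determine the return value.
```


count([2, 2, 4, 3, 5, 5, 1, 2, 2, 4], 2)
lst[0]=2 == 2: 1 + count([2, 4, 3, 5, 5, 1, 2, 2, 4], 2)
lst[0]=2 == 2: 1 + count([4, 3, 5, 5, 1, 2, 2, 4], 2)
lst[0]=4 != 2: 0 + count([3, 5, 5, 1, 2, 2, 4], 2)
lst[0]=3 != 2: 0 + count([5, 5, 1, 2, 2, 4], 2)
lst[0]=5 != 2: 0 + count([5, 1, 2, 2, 4], 2)
lst[0]=5 != 2: 0 + count([1, 2, 2, 4], 2)
lst[0]=1 != 2: 0 + count([2, 2, 4], 2)
lst[0]=2 == 2: 1 + count([2, 4], 2)
lst[0]=2 == 2: 1 + count([4], 2)
lst[0]=4 != 2: 0 + count([], 2)
= 4


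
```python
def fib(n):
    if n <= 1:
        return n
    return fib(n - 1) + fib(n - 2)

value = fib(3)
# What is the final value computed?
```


fib(3)
= fib(2) + fib(1)
Computing bottom-up: fib(0)=0, fib(1)=1, fib(2)=1, fib(3)=2
= 2


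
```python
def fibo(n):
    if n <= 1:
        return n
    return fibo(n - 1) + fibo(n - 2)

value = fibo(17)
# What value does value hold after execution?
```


fibo(17)
= fibo(16) + fibo(15)
= (fibo(15) + fibo(14)) + fibo(15)
Computing bottom-up: fibo(0)=0, fibo(1)=1, fibo(2)=1, fibo(3)=2, fibo(4)=3, fibo(5)=5, fibo(6)=8, fibo(7)=13, fibo(8)=21, fibo(9)=34, fibo(10)=55, fibo(11)=89, fibo(12)=144, fibo(13)=233, fibo(14)=377, fibo(15)=610, fibo(16)=987, fibo(17)=1597
= 1597


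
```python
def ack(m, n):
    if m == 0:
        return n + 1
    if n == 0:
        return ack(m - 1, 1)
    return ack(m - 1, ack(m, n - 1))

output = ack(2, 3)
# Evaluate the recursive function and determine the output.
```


ack(2, 3)
= ack(1, ack(2, 2))
First compute ack(2, 2) = 7
= ack(1, 7)
= 9


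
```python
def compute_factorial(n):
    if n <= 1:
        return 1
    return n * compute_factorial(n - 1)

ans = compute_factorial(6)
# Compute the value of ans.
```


compute_factorial(6)
= 6 * compute_factorial(5)
= 6 * 5 * compute_factorial(4)
= 6 * 5 * 4 * compute_factorial(3)
= 6 * 5 * 4 * 3 * compute_factorial(2)
= 6 * 5 * 4 * 3 * 2 * compute_factorial(1)
= 6 * 5 * 4 * 3 * 2 * 1
= 720


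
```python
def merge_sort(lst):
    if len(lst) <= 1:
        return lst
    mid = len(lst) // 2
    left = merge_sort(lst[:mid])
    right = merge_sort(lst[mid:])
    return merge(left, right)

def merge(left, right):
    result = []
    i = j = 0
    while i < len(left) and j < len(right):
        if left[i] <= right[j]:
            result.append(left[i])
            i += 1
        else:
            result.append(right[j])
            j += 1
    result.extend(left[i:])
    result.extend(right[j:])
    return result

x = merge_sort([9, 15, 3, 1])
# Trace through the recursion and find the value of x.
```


merge_sort([9, 15, 3, 1])
Split into [9, 15] and [3, 1]
Left sorted: [9, 15]
Right sorted: [1, 3]
Merge [9, 15] and [1, 3]
= [1, 3, 9, 15]


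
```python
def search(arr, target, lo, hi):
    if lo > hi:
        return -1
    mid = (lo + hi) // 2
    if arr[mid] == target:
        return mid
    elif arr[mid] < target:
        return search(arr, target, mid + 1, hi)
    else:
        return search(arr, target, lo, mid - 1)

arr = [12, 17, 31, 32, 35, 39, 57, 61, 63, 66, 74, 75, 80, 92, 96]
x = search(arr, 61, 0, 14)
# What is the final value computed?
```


search(arr, 61, 0, 14)
lo=0, hi=14, mid=7, arr[mid]=61
arr[7] == 61, found at index 7
= 7


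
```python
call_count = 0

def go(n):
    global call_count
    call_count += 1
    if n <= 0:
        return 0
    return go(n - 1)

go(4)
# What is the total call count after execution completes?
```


go(4) calls go(3) calls ... calls go(0)
Total calls: 4 + 1 (for base case) = 5


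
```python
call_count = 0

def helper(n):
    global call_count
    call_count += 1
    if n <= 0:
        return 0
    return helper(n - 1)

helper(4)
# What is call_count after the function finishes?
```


helper(4) calls helper(3) calls ... calls helper(0)
Total calls: 4 + 1 (for base case) = 5


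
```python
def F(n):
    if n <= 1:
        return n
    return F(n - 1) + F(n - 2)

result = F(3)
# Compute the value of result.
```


F(3)
= F(2) + F(1)
Computing bottom-up: F(0)=0, F(1)=1, F(2)=1, F(3)=2
= 2


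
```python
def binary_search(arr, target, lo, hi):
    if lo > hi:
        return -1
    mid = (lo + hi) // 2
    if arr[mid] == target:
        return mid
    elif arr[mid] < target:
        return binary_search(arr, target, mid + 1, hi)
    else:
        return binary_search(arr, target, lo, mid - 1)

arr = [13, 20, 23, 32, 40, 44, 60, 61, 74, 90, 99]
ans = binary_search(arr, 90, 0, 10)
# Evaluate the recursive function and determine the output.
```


binary_search(arr, 90, 0, 10)
lo=0, hi=10, mid=5, arr[mid]=44
44 < 90, search right half
lo=6, hi=10, mid=8, arr[mid]=74
74 < 90, search right half
lo=9, hi=10, mid=9, arr[mid]=90
arr[9] == 90, found at index 9
= 9


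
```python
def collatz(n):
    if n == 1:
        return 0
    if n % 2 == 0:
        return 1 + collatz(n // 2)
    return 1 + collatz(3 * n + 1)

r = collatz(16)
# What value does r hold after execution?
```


collatz(16)
16 is even -> collatz(8)
8 is even -> collatz(4)
4 is even -> collatz(2)
2 is even -> collatz(1)
Reached 1 after 4 steps
= 4


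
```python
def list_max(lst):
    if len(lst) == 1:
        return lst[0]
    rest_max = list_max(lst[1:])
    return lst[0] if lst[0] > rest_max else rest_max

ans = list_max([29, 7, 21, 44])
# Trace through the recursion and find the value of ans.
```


list_max([29, 7, 21, 44])
= compare 29 with list_max([7, 21, 44])
= compare 7 with list_max([21, 44])
= compare 21 with list_max([44])
Base: list_max([44]) = 44
compare 21 with 44: max = 44
compare 7 with 44: max = 44
compare 29 with 44: max = 44
= 44


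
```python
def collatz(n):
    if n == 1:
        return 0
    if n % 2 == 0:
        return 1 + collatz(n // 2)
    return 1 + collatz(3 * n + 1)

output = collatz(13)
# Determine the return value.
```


collatz(13)
13 is odd -> 3*13+1 = 40 -> collatz(40)
40 is even -> collatz(20)
20 is even -> collatz(10)
10 is even -> collatz(5)
5 is odd -> 3*5+1 = 16 -> collatz(16)
16 is even -> collatz(8)
8 is even -> collatz(4)
4 is even -> collatz(2)
2 is even -> collatz(1)
Reached 1 after 9 steps
= 9


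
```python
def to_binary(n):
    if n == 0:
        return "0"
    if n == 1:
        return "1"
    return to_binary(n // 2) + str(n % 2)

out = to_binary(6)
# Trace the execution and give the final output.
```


to_binary(6)
= to_binary(3) + "0"
= to_binary(1) + "1" + "0"
= "1" + "1" + "0"
= "110"


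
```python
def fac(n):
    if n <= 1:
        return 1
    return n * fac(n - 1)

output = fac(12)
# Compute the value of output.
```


fac(12)
= 12 * fac(11)
= 12 * 11 * fac(10)
= 12 * 11 * 10 * fac(9)
= 12 * 11 * 10 * 9 * fac(8)
= 12 * 11 * 10 * 9 * 8 * fac(7)
= 12 * 11 * 10 * 9 * 8 * 7 * fac(6)
= 12 * 11 * 10 * 9 * 8 * 7 * 6 * fac(5)
= 12 * 11 * 10 * 9 * 8 * 7 * 6 * 5 * fac(4)
= 12 * 11 * 10 * 9 * 8 * 7 * 6 * 5 * 4 * fac(3)
= 12 * 11 * 10 * 9 * 8 * 7 * 6 * 5 * 4 * 3 * fac(2)
= 12 * 11 * 10 * 9 * 8 * 7 * 6 * 5 * 4 * 3 * 2 * fac(1)
= 12 * 11 * 10 * 9 * 8 * 7 * 6 * 5 * 4 * 3 * 2 * 1
= 479001600


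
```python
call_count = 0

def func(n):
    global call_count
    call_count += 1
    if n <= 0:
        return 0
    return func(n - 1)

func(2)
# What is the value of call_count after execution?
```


func(2) calls func(1) calls ... calls func(0)
Total calls: 2 + 1 (for base case) = 3


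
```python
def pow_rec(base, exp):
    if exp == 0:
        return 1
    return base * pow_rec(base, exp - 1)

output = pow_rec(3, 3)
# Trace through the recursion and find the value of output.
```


pow_rec(3, 3)
= 3 * pow_rec(3, 2)
= 3 * 3 * pow_rec(3, 1)
= 3 * 3 * 3 * pow_rec(3, 0)
= 3 * 3 * 3 * 1
= 27


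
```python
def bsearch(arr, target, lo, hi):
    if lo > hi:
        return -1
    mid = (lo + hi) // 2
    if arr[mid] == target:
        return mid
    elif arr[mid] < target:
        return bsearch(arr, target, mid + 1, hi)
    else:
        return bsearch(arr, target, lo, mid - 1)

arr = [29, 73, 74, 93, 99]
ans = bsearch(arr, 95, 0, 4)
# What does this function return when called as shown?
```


bsearch(arr, 95, 0, 4)
lo=0, hi=4, mid=2, arr[mid]=74
74 < 95, search right half
lo=3, hi=4, mid=3, arr[mid]=93
93 < 95, search right half
lo=4, hi=4, mid=4, arr[mid]=99
99 > 95, search left half
lo > hi, target not found, return -1
= -1


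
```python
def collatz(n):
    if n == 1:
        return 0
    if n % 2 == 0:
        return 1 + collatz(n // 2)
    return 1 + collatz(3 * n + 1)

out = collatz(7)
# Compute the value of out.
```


collatz(7)
7 is odd -> 3*7+1 = 22 -> collatz(22)
22 is even -> collatz(11)
11 is odd -> 3*11+1 = 34 -> collatz(34)
34 is even -> collatz(17)
17 is odd -> 3*17+1 = 52 -> collatz(52)
52 is even -> collatz(26)
26 is even -> collatz(13)
13 is odd -> 3*13+1 = 40 -> collatz(40)
40 is even -> collatz(20)
20 is even -> collatz(10)
10 is even -> collatz(5)
5 is odd -> 3*5+1 = 16 -> collatz(16)
16 is even -> collatz(8)
8 is even -> collatz(4)
4 is even -> collatz(2)
2 is even -> collatz(1)
Reached 1 after 16 steps
= 16


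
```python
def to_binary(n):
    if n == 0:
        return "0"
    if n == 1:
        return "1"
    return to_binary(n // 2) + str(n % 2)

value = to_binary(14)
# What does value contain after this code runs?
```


to_binary(14)
= to_binary(7) + "0"
= to_binary(3) + "1" + "0"
= to_binary(1) + "1" + "1" + "0"
= "1" + "1" + "1" + "0"
= "1110"


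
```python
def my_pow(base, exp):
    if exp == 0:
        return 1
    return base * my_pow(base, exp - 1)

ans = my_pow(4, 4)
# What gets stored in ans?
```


my_pow(4, 4)
= 4 * my_pow(4, 3)
= 4 * 4 * my_pow(4, 2)
= 4 * 4 * 4 * my_pow(4, 1)
= 4 * 4 * 4 * 4 * my_pow(4, 0)
= 4 * 4 * 4 * 4 * 1
= 256


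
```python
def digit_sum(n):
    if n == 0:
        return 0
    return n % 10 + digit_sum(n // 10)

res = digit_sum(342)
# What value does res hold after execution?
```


digit_sum(342)
= 2 + digit_sum(34)
= 2 + 4 + digit_sum(3)
= 2 + 4 + 3 + digit_sum(0)
= 2 + 4 + 3 + 0
= 9


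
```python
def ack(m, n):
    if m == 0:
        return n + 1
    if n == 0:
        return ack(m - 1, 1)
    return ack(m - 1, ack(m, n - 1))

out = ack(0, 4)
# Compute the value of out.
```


ack(0, 4)
m == 0: return 4 + 1 = 5
= 5


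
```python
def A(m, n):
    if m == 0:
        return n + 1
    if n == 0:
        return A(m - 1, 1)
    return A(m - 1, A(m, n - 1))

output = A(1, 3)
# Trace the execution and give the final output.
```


A(1, 3)
= A(0, A(1, 2))
First compute A(1, 2) = 4
= A(0, 4)
= 5


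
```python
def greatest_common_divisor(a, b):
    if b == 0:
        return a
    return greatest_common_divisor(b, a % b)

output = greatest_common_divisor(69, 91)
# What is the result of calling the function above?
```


greatest_common_divisor(69, 91)
= greatest_common_divisor(91, 69 % 91) = greatest_common_divisor(91, 69)
= greatest_common_divisor(69, 91 % 69) = greatest_common_divisor(69, 22)
= greatest_common_divisor(22, 69 % 22) = greatest_common_divisor(22, 3)
= greatest_common_divisor(3, 22 % 3) = greatest_common_divisor(3, 1)
= greatest_common_divisor(1, 3 % 1) = greatest_common_divisor(1, 0)
b == 0, return a = 1


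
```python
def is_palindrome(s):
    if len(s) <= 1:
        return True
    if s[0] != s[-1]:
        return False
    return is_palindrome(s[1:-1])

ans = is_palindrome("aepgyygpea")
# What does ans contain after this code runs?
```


is_palindrome("aepgyygpea")
"aepgyygpea": s[0]='a' == s[-1]='a' -> is_palindrome("epgyygpe")
"epgyygpe": s[0]='e' == s[-1]='e' -> is_palindrome("pgyygp")
"pgyygp": s[0]='p' == s[-1]='p' -> is_palindrome("gyyg")
"gyyg": s[0]='g' == s[-1]='g' -> is_palindrome("yy")
"yy": s[0]='y' == s[-1]='y' -> is_palindrome("")
"": len <= 1 -> True
= True


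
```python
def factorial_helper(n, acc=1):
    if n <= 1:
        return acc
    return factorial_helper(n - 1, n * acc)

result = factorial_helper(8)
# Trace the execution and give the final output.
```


factorial_helper(8, 1)
= factorial_helper(7, 8 * 1) = factorial_helper(7, 8)
= factorial_helper(6, 7 * 8) = factorial_helper(6, 56)
= factorial_helper(5, 6 * 56) = factorial_helper(5, 336)
= factorial_helper(4, 5 * 336) = factorial_helper(4, 1680)
= factorial_helper(3, 4 * 1680) = factorial_helper(3, 6720)
= factorial_helper(2, 3 * 6720) = factorial_helper(2, 20160)
= factorial_helper(1, 2 * 20160) = factorial_helper(1, 40320)
n <= 1, return acc = 40320


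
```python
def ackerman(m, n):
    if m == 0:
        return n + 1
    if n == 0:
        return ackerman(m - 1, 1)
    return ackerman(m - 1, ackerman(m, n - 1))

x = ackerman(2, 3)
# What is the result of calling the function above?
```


ackerman(2, 3)
= ackerman(1, ackerman(2, 2))
First compute ackerman(2, 2) = 7
= ackerman(1, 7)
= 9


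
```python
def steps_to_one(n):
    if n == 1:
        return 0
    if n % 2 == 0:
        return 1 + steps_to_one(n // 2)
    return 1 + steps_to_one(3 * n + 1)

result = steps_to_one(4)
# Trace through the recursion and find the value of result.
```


steps_to_one(4)
4 is even -> steps_to_one(2)
2 is even -> steps_to_one(1)
Reached 1 after 2 steps
= 2


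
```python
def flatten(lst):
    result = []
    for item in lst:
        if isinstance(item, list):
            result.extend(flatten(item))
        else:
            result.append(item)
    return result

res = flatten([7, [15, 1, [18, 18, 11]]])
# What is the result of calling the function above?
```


flatten([7, [15, 1, [18, 18, 11]]])
Processing each element:
  7 is not a list -> append 7
  [15, 1, [18, 18, 11]] is a list -> flatten recursively -> [15, 1, 18, 18, 11]
= [7, 15, 1, 18, 18, 11]


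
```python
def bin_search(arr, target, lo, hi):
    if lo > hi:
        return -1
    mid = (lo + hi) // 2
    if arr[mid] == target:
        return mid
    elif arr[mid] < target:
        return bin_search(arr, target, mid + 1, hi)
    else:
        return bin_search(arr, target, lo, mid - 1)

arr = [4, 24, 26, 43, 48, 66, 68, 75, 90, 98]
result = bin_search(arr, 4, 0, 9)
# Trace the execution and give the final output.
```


bin_search(arr, 4, 0, 9)
lo=0, hi=9, mid=4, arr[mid]=48
48 > 4, search left half
lo=0, hi=3, mid=1, arr[mid]=24
24 > 4, search left half
lo=0, hi=0, mid=0, arr[mid]=4
arr[0] == 4, found at index 0
= 0


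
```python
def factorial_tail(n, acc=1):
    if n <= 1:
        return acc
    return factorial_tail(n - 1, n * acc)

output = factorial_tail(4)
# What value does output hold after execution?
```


factorial_tail(4, 1)
= factorial_tail(3, 4 * 1) = factorial_tail(3, 4)
= factorial_tail(2, 3 * 4) = factorial_tail(2, 12)
= factorial_tail(1, 2 * 12) = factorial_tail(1, 24)
n <= 1, return acc = 24


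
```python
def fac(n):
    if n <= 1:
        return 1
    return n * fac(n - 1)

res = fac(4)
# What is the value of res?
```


fac(4)
= 4 * fac(3)
= 4 * 3 * fac(2)
= 4 * 3 * 2 * fac(1)
= 4 * 3 * 2 * 1
= 24


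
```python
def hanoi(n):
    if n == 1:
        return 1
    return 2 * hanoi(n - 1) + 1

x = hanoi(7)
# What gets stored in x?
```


hanoi(7)
= 2 * hanoi(6) + 1
= 2 * (2 * hanoi(5) + 1) + 1
= 2 * (2 * (2 * hanoi(4) + 1) + 1) + 1
= 2 * (2 * (2 * (2 * hanoi(3) + 1) + 1) + 1) + 1
= 2 * (2 * (2 * (2 * (2 * hanoi(2) + 1) + 1) + 1) + 1) + 1
= 2 * (2 * (2 * (2 * (2 * (2 * hanoi(1) + 1) + 1) + 1) + 1) + 1) + 1
Now compute bottom-up:
hanoi(1) = 1
hanoi(2) = 2 * 1 + 1 = 3
hanoi(3) = 2 * 3 + 1 = 7
hanoi(4) = 2 * 7 + 1 = 15
hanoi(5) = 2 * 15 + 1 = 31
hanoi(6) = 2 * 31 + 1 = 63
hanoi(7) = 2 * 63 + 1 = 127
= 127


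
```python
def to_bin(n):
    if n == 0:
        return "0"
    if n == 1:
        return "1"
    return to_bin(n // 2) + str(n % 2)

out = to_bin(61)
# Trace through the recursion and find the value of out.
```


to_bin(61)
= to_bin(30) + "1"
= to_bin(15) + "0" + "1"
= to_bin(7) + "1" + "0" + "1"
= to_bin(3) + "1" + "1" + "0" + "1"
= to_bin(1) + "1" + "1" + "1" + "0" + "1"
= "1" + "1" + "1" + "1" + "0" + "1"
= "111101"


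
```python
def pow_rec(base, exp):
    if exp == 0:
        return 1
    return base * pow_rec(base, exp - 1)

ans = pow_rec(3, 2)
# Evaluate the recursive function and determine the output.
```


pow_rec(3, 2)
= 3 * pow_rec(3, 1)
= 3 * 3 * pow_rec(3, 0)
= 3 * 3 * 1
= 9


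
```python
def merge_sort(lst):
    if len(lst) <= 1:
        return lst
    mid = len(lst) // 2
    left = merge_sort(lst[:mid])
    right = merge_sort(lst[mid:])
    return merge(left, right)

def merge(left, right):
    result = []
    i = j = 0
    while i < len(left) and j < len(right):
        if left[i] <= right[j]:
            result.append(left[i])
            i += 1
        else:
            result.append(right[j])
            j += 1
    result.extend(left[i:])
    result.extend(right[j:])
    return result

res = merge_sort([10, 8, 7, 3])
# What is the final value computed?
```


merge_sort([10, 8, 7, 3])
Split into [10, 8] and [7, 3]
Left sorted: [8, 10]
Right sorted: [3, 7]
Merge [8, 10] and [3, 7]
= [3, 7, 8, 10]


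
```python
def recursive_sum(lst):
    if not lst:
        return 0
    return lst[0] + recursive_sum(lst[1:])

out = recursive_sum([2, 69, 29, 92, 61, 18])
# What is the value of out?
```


recursive_sum([2, 69, 29, 92, 61, 18])
= 2 + recursive_sum([69, 29, 92, 61, 18])
= 2 + 69 + recursive_sum([29, 92, 61, 18])
= 2 + 69 + 29 + recursive_sum([92, 61, 18])
= 2 + 69 + 29 + 92 + recursive_sum([61, 18])
= 2 + 69 + 29 + 92 + 61 + recursive_sum([18])
= 2 + 69 + 29 + 92 + 61 + 18 + recursive_sum([])
= 2 + 69 + 29 + 92 + 61 + 18 + 0
= 271


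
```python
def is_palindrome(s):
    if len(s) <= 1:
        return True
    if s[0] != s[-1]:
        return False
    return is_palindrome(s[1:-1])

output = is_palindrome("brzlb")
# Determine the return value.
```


is_palindrome("brzlb")
"brzlb": s[0]='b' == s[-1]='b' -> is_palindrome("rzl")
"rzl": s[0]='r' != s[-1]='l' -> False
= False


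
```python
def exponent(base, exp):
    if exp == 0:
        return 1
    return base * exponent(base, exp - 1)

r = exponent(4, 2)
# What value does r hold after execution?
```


exponent(4, 2)
= 4 * exponent(4, 1)
= 4 * 4 * exponent(4, 0)
= 4 * 4 * 1
= 16


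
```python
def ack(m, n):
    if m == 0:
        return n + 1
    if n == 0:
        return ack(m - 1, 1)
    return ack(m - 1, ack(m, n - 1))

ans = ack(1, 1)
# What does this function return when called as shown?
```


ack(1, 1)
= ack(0, ack(1, 0))
First compute ack(1, 0) = 2
= ack(0, 2)
= 3


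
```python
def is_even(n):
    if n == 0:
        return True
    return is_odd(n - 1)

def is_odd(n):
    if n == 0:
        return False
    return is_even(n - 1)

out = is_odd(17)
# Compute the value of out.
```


is_odd(17)
= is_even(16)
= is_odd(15)
= is_even(14)
= is_odd(13)
= is_even(12)
= is_odd(11)
= is_even(10)
= is_odd(9)
= is_even(8)
= is_odd(7)
= is_even(6)
= is_odd(5)
= is_even(4)
= is_odd(3)
= is_even(2)
= is_odd(1)
= is_even(0)
n == 0: return True
= True


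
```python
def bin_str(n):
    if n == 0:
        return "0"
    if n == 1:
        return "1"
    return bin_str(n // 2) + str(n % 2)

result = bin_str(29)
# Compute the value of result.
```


bin_str(29)
= bin_str(14) + "1"
= bin_str(7) + "0" + "1"
= bin_str(3) + "1" + "0" + "1"
= bin_str(1) + "1" + "1" + "0" + "1"
= "1" + "1" + "1" + "0" + "1"
= "11101"


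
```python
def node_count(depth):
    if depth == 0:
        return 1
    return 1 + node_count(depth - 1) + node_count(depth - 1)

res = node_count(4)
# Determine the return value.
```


node_count(4)
= 1 + node_count(3) + node_count(3)
= 1 + 2 * node_count(3)
node_count(k) = 2^(k+1) - 1
node_count(0) = 1
node_count(1) = 3
node_count(2) = 7
node_count(3) = 15
node_count(4) = 31
node_count(4) = 2^5 - 1 = 31


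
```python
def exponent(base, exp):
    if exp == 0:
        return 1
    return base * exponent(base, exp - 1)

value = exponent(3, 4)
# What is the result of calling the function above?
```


exponent(3, 4)
= 3 * exponent(3, 3)
= 3 * 3 * exponent(3, 2)
= 3 * 3 * 3 * exponent(3, 1)
= 3 * 3 * 3 * 3 * exponent(3, 0)
= 3 * 3 * 3 * 3 * 1
= 81


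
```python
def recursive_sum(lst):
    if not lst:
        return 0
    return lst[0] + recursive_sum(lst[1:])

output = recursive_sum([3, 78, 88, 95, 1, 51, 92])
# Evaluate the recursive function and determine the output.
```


recursive_sum([3, 78, 88, 95, 1, 51, 92])
= 3 + recursive_sum([78, 88, 95, 1, 51, 92])
= 3 + 78 + recursive_sum([88, 95, 1, 51, 92])
= 3 + 78 + 88 + recursive_sum([95, 1, 51, 92])
= 3 + 78 + 88 + 95 + recursive_sum([1, 51, 92])
= 3 + 78 + 88 + 95 + 1 + recursive_sum([51, 92])
= 3 + 78 + 88 + 95 + 1 + 51 + recursive_sum([92])
= 3 + 78 + 88 + 95 + 1 + 51 + 92 + recursive_sum([])
= 3 + 78 + 88 + 95 + 1 + 51 + 92 + 0
= 408


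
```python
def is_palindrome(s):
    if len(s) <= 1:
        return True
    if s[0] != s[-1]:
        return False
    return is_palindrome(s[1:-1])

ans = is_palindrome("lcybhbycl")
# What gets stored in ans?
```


is_palindrome("lcybhbycl")
"lcybhbycl": s[0]='l' == s[-1]='l' -> is_palindrome("cybhbyc")
"cybhbyc": s[0]='c' == s[-1]='c' -> is_palindrome("ybhby")
"ybhby": s[0]='y' == s[-1]='y' -> is_palindrome("bhb")
"bhb": s[0]='b' == s[-1]='b' -> is_palindrome("h")
"h": len <= 1 -> True
= True


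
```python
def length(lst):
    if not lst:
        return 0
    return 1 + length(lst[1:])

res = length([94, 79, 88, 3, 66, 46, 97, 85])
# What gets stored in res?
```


length([94, 79, 88, 3, 66, 46, 97, 85])
= 1 + length([79, 88, 3, 66, 46, 97, 85])
= 1 + 1 + length([88, 3, 66, 46, 97, 85])
= 1 + 1 + 1 + length([3, 66, 46, 97, 85])
= 1 + 1 + 1 + 1 + length([66, 46, 97, 85])
= 1 + 1 + 1 + 1 + 1 + length([46, 97, 85])
= 1 + 1 + 1 + 1 + 1 + 1 + length([97, 85])
= 1 + 1 + 1 + 1 + 1 + 1 + 1 + length([85])
= 1 + 1 + 1 + 1 + 1 + 1 + 1 + 1 + length([])
= 1 + 1 + 1 + 1 + 1 + 1 + 1 + 1 + 0
= 8


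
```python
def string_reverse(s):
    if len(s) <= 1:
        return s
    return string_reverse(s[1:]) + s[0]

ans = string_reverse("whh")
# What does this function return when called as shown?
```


string_reverse("whh")
= string_reverse("hh") + "w"
= string_reverse("h") + "h" + "w"
= "h" + "h" + "w"
= "hhw"


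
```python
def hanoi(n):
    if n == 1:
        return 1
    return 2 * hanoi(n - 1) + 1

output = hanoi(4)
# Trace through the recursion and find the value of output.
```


hanoi(4)
= 2 * hanoi(3) + 1
= 2 * (2 * hanoi(2) + 1) + 1
= 2 * (2 * (2 * hanoi(1) + 1) + 1) + 1
Now compute bottom-up:
hanoi(1) = 1
hanoi(2) = 2 * 1 + 1 = 3
hanoi(3) = 2 * 3 + 1 = 7
hanoi(4) = 2 * 7 + 1 = 15
= 15


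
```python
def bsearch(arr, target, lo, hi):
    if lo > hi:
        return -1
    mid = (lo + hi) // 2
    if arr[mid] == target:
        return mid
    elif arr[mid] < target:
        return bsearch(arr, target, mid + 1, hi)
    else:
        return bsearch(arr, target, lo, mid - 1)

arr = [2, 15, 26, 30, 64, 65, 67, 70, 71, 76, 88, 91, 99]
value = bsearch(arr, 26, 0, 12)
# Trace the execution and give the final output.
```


bsearch(arr, 26, 0, 12)
lo=0, hi=12, mid=6, arr[mid]=67
67 > 26, search left half
lo=0, hi=5, mid=2, arr[mid]=26
arr[2] == 26, found at index 2
= 2


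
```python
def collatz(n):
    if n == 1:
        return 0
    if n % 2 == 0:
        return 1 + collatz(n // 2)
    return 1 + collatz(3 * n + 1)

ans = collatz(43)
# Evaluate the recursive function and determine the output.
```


collatz(43)
43 is odd -> 3*43+1 = 130 -> collatz(130)
130 is even -> collatz(65)
65 is odd -> 3*65+1 = 196 -> collatz(196)
196 is even -> collatz(98)
98 is even -> collatz(49)
49 is odd -> 3*49+1 = 148 -> collatz(148)
148 is even -> collatz(74)
74 is even -> collatz(37)
37 is odd -> 3*37+1 = 112 -> collatz(112)
112 is even -> collatz(56)
56 is even -> collatz(28)
28 is even -> collatz(14)
14 is even -> collatz(7)
7 is odd -> 3*7+1 = 22 -> collatz(22)
22 is even -> collatz(11)
11 is odd -> 3*11+1 = 34 -> collatz(34)
34 is even -> collatz(17)
17 is odd -> 3*17+1 = 52 -> collatz(52)
52 is even -> collatz(26)
26 is even -> collatz(13)
13 is odd -> 3*13+1 = 40 -> collatz(40)
40 is even -> collatz(20)
20 is even -> collatz(10)
10 is even -> collatz(5)
5 is odd -> 3*5+1 = 16 -> collatz(16)
16 is even -> collatz(8)
8 is even -> collatz(4)
4 is even -> collatz(2)
2 is even -> collatz(1)
Reached 1 after 29 steps
= 29


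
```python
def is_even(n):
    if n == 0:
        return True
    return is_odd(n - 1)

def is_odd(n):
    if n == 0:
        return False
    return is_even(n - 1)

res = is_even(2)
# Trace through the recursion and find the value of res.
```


is_even(2)
= is_odd(1)
= is_even(0)
n == 0: return True
= True


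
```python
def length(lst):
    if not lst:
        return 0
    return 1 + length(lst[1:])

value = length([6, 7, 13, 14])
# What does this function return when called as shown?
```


length([6, 7, 13, 14])
= 1 + length([7, 13, 14])
= 1 + 1 + length([13, 14])
= 1 + 1 + 1 + length([14])
= 1 + 1 + 1 + 1 + length([])
= 1 + 1 + 1 + 1 + 0
= 4


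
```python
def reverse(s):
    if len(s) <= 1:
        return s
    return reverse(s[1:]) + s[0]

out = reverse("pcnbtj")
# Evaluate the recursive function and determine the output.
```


reverse("pcnbtj")
= reverse("cnbtj") + "p"
= reverse("nbtj") + "c" + "p"
= reverse("btj") + "n" + "c" + "p"
= reverse("tj") + "b" + "n" + "c" + "p"
= reverse("j") + "t" + "b" + "n" + "c" + "p"
= "j" + "t" + "b" + "n" + "c" + "p"
= "jtbncp"


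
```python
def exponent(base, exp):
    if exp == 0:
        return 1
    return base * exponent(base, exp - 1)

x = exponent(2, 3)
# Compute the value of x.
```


exponent(2, 3)
= 2 * exponent(2, 2)
= 2 * 2 * exponent(2, 1)
= 2 * 2 * 2 * exponent(2, 0)
= 2 * 2 * 2 * 1
= 8


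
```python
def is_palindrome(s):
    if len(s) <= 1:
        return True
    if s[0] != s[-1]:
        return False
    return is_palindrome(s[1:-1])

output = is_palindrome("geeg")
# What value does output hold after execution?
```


is_palindrome("geeg")
"geeg": s[0]='g' == s[-1]='g' -> is_palindrome("ee")
"ee": s[0]='e' == s[-1]='e' -> is_palindrome("")
"": len <= 1 -> True
= True


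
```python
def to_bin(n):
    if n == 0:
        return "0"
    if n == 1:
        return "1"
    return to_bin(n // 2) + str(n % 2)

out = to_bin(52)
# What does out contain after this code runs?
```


to_bin(52)
= to_bin(26) + "0"
= to_bin(13) + "0" + "0"
= to_bin(6) + "1" + "0" + "0"
= to_bin(3) + "0" + "1" + "0" + "0"
= to_bin(1) + "1" + "0" + "1" + "0" + "0"
= "1" + "1" + "0" + "1" + "0" + "0"
= "110100"


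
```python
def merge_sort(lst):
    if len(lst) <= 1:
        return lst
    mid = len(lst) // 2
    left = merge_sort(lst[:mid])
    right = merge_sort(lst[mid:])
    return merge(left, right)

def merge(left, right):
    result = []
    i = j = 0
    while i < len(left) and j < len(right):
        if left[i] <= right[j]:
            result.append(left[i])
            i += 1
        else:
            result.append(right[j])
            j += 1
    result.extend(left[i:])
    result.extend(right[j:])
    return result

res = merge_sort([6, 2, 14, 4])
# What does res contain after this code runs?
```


merge_sort([6, 2, 14, 4])
Split into [6, 2] and [14, 4]
Left sorted: [2, 6]
Right sorted: [4, 14]
Merge [2, 6] and [4, 14]
= [2, 4, 6, 14]


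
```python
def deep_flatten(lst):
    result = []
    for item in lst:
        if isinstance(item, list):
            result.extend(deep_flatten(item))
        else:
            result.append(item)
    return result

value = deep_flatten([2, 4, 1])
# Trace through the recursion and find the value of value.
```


deep_flatten([2, 4, 1])
Processing each element:
  2 is not a list -> append 2
  4 is not a list -> append 4
  1 is not a list -> append 1
= [2, 4, 1]


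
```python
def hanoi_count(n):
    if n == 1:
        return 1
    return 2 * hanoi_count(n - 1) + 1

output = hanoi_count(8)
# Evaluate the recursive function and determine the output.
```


hanoi_count(8)
= 2 * hanoi_count(7) + 1
= 2 * (2 * hanoi_count(6) + 1) + 1
= 2 * (2 * (2 * hanoi_count(5) + 1) + 1) + 1
= 2 * (2 * (2 * (2 * hanoi_count(4) + 1) + 1) + 1) + 1
= 2 * (2 * (2 * (2 * (2 * hanoi_count(3) + 1) + 1) + 1) + 1) + 1
= 2 * (2 * (2 * (2 * (2 * (2 * hanoi_count(2) + 1) + 1) + 1) + 1) + 1) + 1
= 2 * (2 * (2 * (2 * (2 * (2 * (2 * hanoi_count(1) + 1) + 1) + 1) + 1) + 1) + 1) + 1
Now compute bottom-up:
hanoi_count(1) = 1
hanoi_count(2) = 2 * 1 + 1 = 3
hanoi_count(3) = 2 * 3 + 1 = 7
hanoi_count(4) = 2 * 7 + 1 = 15
hanoi_count(5) = 2 * 15 + 1 = 31
hanoi_count(6) = 2 * 31 + 1 = 63
hanoi_count(7) = 2 * 63 + 1 = 127
hanoi_count(8) = 2 * 127 + 1 = 255
= 255


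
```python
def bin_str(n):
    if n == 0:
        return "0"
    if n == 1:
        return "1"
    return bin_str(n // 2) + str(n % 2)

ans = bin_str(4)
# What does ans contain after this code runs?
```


bin_str(4)
= bin_str(2) + "0"
= bin_str(1) + "0" + "0"
= "1" + "0" + "0"
= "100"


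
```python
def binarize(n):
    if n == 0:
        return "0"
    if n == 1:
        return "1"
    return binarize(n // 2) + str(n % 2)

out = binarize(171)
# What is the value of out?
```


binarize(171)
= binarize(85) + "1"
= binarize(42) + "1" + "1"
= binarize(21) + "0" + "1" + "1"
= binarize(10) + "1" + "0" + "1" + "1"
= binarize(5) + "0" + "1" + "0" + "1" + "1"
= binarize(2) + "1" + "0" + "1" + "0" + "1" + "1"
= binarize(1) + "0" + "1" + "0" + "1" + "0" + "1" + "1"
= "1" + "0" + "1" + "0" + "1" + "0" + "1" + "1"
= "10101011"


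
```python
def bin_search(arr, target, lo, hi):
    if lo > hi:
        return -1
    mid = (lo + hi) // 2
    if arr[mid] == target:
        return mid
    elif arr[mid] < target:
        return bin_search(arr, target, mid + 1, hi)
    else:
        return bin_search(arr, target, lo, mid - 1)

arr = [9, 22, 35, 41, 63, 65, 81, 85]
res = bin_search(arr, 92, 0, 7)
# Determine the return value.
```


bin_search(arr, 92, 0, 7)
lo=0, hi=7, mid=3, arr[mid]=41
41 < 92, search right half
lo=4, hi=7, mid=5, arr[mid]=65
65 < 92, search right half
lo=6, hi=7, mid=6, arr[mid]=81
81 < 92, search right half
lo=7, hi=7, mid=7, arr[mid]=85
85 < 92, search right half
lo > hi, target not found, return -1
= -1


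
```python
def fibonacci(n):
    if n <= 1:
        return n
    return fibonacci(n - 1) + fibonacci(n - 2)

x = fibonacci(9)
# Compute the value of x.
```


fibonacci(9)
= fibonacci(8) + fibonacci(7)
= (fibonacci(7) + fibonacci(6)) + fibonacci(7)
Computing bottom-up: fibonacci(0)=0, fibonacci(1)=1, fibonacci(2)=1, fibonacci(3)=2, fibonacci(4)=3, fibonacci(5)=5, fibonacci(6)=8, fibonacci(7)=13, fibonacci(8)=21, fibonacci(9)=34
= 34


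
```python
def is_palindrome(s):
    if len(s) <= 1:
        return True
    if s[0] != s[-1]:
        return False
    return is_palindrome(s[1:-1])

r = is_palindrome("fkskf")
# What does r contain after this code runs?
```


is_palindrome("fkskf")
"fkskf": s[0]='f' == s[-1]='f' -> is_palindrome("ksk")
"ksk": s[0]='k' == s[-1]='k' -> is_palindrome("s")
"s": len <= 1 -> True
= True


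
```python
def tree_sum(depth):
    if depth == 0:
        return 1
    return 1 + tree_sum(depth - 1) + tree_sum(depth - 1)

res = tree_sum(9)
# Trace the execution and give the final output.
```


tree_sum(9)
= 1 + tree_sum(8) + tree_sum(8)
= 1 + 2 * tree_sum(8)
tree_sum(k) = 2^(k+1) - 1
tree_sum(0) = 1
tree_sum(1) = 3
tree_sum(2) = 7
tree_sum(3) = 15
tree_sum(4) = 31
tree_sum(9) = 2^10 - 1 = 1023


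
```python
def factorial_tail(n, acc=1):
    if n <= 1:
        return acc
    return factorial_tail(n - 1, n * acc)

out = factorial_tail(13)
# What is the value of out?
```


factorial_tail(13, 1)
= factorial_tail(12, 13 * 1) = factorial_tail(12, 13)
= factorial_tail(11, 12 * 13) = factorial_tail(11, 156)
= factorial_tail(10, 11 * 156) = factorial_tail(10, 1716)
= factorial_tail(9, 10 * 1716) = factorial_tail(9, 17160)
= factorial_tail(8, 9 * 17160) = factorial_tail(8, 154440)
= factorial_tail(7, 8 * 154440) = factorial_tail(7, 1235520)
= factorial_tail(6, 7 * 1235520) = factorial_tail(6, 8648640)
= factorial_tail(5, 6 * 8648640) = factorial_tail(5, 51891840)
= factorial_tail(4, 5 * 51891840) = factorial_tail(4, 259459200)
= factorial_tail(3, 4 * 259459200) = factorial_tail(3, 1037836800)
= factorial_tail(2, 3 * 1037836800) = factorial_tail(2, 3113510400)
= factorial_tail(1, 2 * 3113510400) = factorial_tail(1, 6227020800)
n <= 1, return acc = 6227020800


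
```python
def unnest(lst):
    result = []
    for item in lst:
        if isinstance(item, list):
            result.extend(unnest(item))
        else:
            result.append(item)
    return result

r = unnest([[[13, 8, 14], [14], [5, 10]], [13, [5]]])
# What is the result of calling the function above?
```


unnest([[[13, 8, 14], [14], [5, 10]], [13, [5]]])
Processing each element:
  [[13, 8, 14], [14], [5, 10]] is a list -> unnest recursively -> [13, 8, 14, 14, 5, 10]
  [13, [5]] is a list -> unnest recursively -> [13, 5]
= [13, 8, 14, 14, 5, 10, 13, 5]
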